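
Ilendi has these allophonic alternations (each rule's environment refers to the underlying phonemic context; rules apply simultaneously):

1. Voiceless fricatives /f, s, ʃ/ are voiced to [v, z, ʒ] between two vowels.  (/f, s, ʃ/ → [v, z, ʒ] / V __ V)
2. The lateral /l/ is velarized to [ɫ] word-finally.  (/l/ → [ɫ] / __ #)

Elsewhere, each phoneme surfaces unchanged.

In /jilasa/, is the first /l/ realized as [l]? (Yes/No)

Yes

/l/ (between /i/ and /a/) fails the environment for rule 2, so it stays [l].
The actual realization is [l], which matches [l].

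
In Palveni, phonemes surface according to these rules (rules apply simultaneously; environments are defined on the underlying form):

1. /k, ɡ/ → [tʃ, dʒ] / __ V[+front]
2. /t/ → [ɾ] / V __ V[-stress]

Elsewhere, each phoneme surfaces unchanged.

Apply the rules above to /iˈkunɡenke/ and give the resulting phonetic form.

/i/ — not in any rule's target class → [i].
/k/ (between /i/ and /u/): rule 1 targets it, but not before a front vowel → unchanged [k].
/u/ (between /k/ and /n/): no rule targets it → [u].
/n/ (between /u/ and /ɡ/) is unaffected → [n].
/ɡ/ (between /n/ and /e/) occurs before a front vowel → [dʒ] by rule 1.
/e/ stays [e].
/n/ — not in any rule's target class → [n].
/k/ (between /n/ and /e/): before a front vowel, so rule 1 applies → [tʃ].
/e/ (word-final): no rule targets it → [e].

[iˈkundʒentʃe]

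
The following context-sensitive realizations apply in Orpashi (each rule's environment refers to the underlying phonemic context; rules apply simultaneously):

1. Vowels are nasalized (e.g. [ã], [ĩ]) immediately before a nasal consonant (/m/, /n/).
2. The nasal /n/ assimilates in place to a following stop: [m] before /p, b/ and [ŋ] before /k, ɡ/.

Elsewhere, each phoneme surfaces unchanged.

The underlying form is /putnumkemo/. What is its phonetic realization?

[putnũmkẽmo]

/p/ (word-initial): no rule targets it → [p].
/u/ (between /p/ and /t/): rule 1 targets it, but not before a nasal consonant → unchanged [u].
/t/ — not in any rule's target class → [t].
/n/ (between /t/ and /u/): rule 2 targets it, but not before a labial or velar stop → unchanged [n].
/u/ meets the environment for rule 1 (before a nasal consonant) → [ũ].
/m/ (between /u/ and /k/) is unaffected → [m].
/k/ stays [k].
/e/ (between /k/ and /m/) occurs before a nasal consonant → [ẽ] by rule 1.
/m/ — not in any rule's target class → [m].
/o/ (word-final) is in the target of rule 1 but the environment (before a nasal consonant) is not met → [o].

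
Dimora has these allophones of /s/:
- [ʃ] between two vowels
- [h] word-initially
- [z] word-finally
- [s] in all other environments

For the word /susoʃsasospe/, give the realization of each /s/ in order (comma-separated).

[h], [ʃ], [s], [ʃ], [s]

Occurrence 1 (position 1): word-initially → [h].
Occurrence 2 (position 3): between two vowels → [ʃ].
Occurrence 3 (position 6): no conditioning environment matches → elsewhere allophone [s].
Occurrence 4 (position 8): between two vowels → [ʃ].
Occurrence 5 (position 10): no conditioning environment matches → elsewhere allophone [s].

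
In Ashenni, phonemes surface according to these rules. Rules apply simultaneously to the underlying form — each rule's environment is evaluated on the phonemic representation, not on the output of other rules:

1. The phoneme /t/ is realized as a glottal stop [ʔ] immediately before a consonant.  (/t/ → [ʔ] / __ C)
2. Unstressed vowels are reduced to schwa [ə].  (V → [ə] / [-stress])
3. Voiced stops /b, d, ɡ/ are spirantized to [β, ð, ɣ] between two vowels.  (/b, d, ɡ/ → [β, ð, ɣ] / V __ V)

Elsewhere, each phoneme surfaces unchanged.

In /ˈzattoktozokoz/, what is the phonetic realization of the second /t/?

/t/ (between /t/ and /o/): rule 1 targets it, but not immediately before a consonant → unchanged [t].

[t]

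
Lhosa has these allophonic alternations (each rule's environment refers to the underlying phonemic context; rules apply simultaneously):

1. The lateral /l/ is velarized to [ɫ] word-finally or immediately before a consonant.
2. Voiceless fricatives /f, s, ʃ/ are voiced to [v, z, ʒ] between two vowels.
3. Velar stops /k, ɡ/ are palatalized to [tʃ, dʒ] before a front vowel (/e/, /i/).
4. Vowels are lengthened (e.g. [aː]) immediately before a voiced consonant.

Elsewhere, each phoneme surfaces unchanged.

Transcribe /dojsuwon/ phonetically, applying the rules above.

/d/ stays [d].
Rule 4 applies to /o/ (between /d/ and /j/: before a voiced consonant) → [oː].
/j/ (between /o/ and /s/): no rule targets it → [j].
/s/ — between /j/ and /u/; rule 2 does not apply here → [s].
/u/ — between /s/ and /w/, before a voiced consonant — surfaces as [uː] (rule 4).
/w/ (between /u/ and /o/) is unaffected → [w].
/o/ (between /w/ and /n/) occurs before a voiced consonant → [oː] by rule 4.
/n/ (word-final): no rule targets it → [n].

[doːjsuːwoːn]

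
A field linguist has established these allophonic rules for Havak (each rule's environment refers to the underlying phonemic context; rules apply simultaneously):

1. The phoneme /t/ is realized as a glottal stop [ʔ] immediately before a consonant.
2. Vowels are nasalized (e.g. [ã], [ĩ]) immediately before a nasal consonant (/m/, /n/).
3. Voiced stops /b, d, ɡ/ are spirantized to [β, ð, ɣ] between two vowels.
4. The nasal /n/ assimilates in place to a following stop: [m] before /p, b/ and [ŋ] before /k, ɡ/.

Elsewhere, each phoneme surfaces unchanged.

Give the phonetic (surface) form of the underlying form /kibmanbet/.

/k/ — not in any rule's target class → [k].
/i/ (between /k/ and /b/) fails the environment for rule 2, so it stays [i].
/b/ — between /i/ and /m/; rule 3 does not apply here → [b].
/m/ (between /b/ and /a/): no rule targets it → [m].
Rule 2 applies to /a/ (between /m/ and /n/: before a nasal consonant) → [ã].
/n/ meets the environment for rule 4 (before a labial or velar stop) → [m].
/b/ (between /n/ and /e/) fails the environment for rule 3, so it stays [b].
/e/ — between /b/ and /t/; rule 2 does not apply here → [e].
/t/ — word-final; rule 1 does not apply here → [t].

[kibmãmbet]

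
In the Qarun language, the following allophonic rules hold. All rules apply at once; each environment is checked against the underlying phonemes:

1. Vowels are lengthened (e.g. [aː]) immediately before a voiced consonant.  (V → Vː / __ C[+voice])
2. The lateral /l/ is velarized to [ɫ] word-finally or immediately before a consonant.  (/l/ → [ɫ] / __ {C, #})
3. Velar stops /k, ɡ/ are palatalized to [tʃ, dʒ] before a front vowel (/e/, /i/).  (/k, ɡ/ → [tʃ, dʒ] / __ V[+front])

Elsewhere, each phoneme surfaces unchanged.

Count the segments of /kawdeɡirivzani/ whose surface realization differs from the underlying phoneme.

6

Segments that undergo a rule: /a/ → [aː] (rule 1); /e/ → [eː] (rule 1); /ɡ/ → [dʒ] (rule 3); /i/ → [iː] (rule 1); /i/ → [iː] (rule 1); /a/ → [aː] (rule 1).
All other segments surface unchanged.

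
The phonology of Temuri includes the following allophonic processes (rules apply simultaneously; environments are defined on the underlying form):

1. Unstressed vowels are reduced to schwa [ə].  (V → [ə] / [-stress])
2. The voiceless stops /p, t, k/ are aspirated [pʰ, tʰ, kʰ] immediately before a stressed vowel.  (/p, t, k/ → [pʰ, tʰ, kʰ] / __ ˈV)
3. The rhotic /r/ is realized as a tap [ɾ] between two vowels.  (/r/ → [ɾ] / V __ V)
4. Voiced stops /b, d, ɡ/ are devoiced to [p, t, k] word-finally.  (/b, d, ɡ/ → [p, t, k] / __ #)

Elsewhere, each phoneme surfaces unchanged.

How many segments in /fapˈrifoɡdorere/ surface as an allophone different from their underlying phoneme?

7

Segments that undergo a rule: /a/ → [ə] (rule 1); /o/ → [ə] (rule 1); /o/ → [ə] (rule 1); /r/ → [ɾ] (rule 3); /e/ → [ə] (rule 1); /r/ → [ɾ] (rule 3); /e/ → [ə] (rule 1).
All other segments surface unchanged.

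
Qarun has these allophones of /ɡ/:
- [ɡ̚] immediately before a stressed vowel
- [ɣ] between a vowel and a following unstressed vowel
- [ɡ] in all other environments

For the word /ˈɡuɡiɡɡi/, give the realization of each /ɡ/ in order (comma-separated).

[ɡ̚], [ɣ], [ɡ], [ɡ]

Occurrence 1 (position 1): immediately before a stressed vowel → [ɡ̚].
Occurrence 2 (position 3): between a vowel and a following unstressed vowel → [ɣ].
Occurrence 3 (position 5): no conditioning environment matches → elsewhere allophone [ɡ].
Occurrence 4 (position 6): no conditioning environment matches → elsewhere allophone [ɡ].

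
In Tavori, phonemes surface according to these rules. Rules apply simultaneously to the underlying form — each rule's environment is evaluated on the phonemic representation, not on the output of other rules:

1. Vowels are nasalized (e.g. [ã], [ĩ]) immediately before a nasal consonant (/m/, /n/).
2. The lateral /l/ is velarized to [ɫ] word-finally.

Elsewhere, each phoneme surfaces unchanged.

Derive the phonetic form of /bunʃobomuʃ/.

[bũnʃobõmuʃ]

/b/ — not in any rule's target class → [b].
/u/ meets the environment for rule 1 (before a nasal consonant) → [ũ].
/n/ — not in any rule's target class → [n].
/ʃ/ stays [ʃ].
/o/ (between /ʃ/ and /b/): rule 1 targets it, but not before a nasal consonant → unchanged [o].
/b/ stays [b].
/o/ (between /b/ and /m/): before a nasal consonant, so rule 1 applies → [õ].
/m/ (between /o/ and /u/) is unaffected → [m].
/u/ (between /m/ and /ʃ/) is in the target of rule 1 but the environment (before a nasal consonant) is not met → [u].
/ʃ/ stays [ʃ].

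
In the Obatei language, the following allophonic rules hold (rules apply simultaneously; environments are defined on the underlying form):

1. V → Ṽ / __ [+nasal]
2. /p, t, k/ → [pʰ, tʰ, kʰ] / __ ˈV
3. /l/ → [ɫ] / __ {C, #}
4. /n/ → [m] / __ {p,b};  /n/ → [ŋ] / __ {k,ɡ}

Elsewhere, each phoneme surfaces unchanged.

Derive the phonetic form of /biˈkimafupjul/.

/b/ stays [b].
/i/ — between /b/ and /k/; rule 1 does not apply here → [i].
/k/ — between /i/ and /i/, immediately before a stressed vowel — surfaces as [kʰ] (rule 2).
Rule 1 applies to /i/ (between /k/ and /m/: before a nasal consonant) → [ĩ].
/m/ — not in any rule's target class → [m].
/a/ (between /m/ and /f/): rule 1 targets it, but not before a nasal consonant → unchanged [a].
/f/ — not in any rule's target class → [f].
/u/ (between /f/ and /p/) fails the environment for rule 1, so it stays [u].
/p/ (between /u/ and /j/) fails the environment for rule 2, so it stays [p].
/j/ (between /p/ and /u/) is unaffected → [j].
/u/ (between /j/ and /l/): rule 1 targets it, but not before a nasal consonant → unchanged [u].
Rule 3 applies to /l/ (word-final: word-finally or immediately before a consonant) → [ɫ].

[biˈkʰĩmafupjuɫ]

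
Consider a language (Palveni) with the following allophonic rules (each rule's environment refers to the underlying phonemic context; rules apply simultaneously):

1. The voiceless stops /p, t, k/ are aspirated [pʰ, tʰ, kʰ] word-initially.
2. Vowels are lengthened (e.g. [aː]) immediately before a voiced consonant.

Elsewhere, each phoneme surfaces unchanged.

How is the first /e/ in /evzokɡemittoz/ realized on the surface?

/e/ (word-initial) occurs before a voiced consonant → [eː] by rule 2.

[eː]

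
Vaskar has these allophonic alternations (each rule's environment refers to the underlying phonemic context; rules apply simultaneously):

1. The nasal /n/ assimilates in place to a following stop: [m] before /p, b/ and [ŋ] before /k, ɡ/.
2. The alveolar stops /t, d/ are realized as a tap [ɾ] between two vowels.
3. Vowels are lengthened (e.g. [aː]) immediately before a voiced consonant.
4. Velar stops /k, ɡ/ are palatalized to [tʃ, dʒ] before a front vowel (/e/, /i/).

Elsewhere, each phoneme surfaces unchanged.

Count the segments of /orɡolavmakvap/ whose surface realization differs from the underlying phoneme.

Segments that undergo a rule: /o/ → [oː] (rule 3); /o/ → [oː] (rule 3); /a/ → [aː] (rule 3).
All other segments surface unchanged.

3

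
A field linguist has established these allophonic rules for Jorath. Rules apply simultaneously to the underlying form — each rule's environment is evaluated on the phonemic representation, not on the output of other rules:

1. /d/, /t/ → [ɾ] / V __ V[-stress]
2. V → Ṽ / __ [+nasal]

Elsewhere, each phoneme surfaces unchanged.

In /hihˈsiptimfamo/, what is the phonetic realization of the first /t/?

[t]

/t/ — between /p/ and /i/; rule 1 does not apply here → [t].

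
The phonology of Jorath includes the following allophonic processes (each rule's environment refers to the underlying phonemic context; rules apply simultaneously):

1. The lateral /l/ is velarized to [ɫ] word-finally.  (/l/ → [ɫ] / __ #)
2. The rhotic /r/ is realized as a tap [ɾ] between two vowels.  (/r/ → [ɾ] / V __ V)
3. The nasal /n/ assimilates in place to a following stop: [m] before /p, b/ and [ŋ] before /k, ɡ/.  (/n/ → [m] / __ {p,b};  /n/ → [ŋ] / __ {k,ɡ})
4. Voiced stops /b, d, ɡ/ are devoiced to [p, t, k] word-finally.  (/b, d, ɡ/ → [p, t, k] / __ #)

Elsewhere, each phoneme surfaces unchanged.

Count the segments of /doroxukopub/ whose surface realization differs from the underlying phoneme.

Segments that undergo a rule: /r/ → [ɾ] (rule 2); /b/ → [p] (rule 4).
All other segments surface unchanged.

2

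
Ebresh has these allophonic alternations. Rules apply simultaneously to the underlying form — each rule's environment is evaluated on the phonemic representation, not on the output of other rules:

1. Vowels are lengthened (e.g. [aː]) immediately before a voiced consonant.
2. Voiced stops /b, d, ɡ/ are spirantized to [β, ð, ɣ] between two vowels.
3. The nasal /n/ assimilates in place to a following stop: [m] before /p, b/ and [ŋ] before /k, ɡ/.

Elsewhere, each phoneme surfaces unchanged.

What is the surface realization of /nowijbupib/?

[noːwiːjbupiːb]

/n/ (word-initial) fails the environment for rule 3, so it stays [n].
/o/ (between /n/ and /w/) occurs before a voiced consonant → [oː] by rule 1.
/w/ — not in any rule's target class → [w].
Rule 1 applies to /i/ (between /w/ and /j/: before a voiced consonant) → [iː].
/j/ stays [j].
/b/ — between /j/ and /u/; rule 2 does not apply here → [b].
/u/ — between /b/ and /p/; rule 1 does not apply here → [u].
/p/ (between /u/ and /i/) is unaffected → [p].
Rule 1 applies to /i/ (between /p/ and /b/: before a voiced consonant) → [iː].
/b/ (word-final) fails the environment for rule 2, so it stays [b].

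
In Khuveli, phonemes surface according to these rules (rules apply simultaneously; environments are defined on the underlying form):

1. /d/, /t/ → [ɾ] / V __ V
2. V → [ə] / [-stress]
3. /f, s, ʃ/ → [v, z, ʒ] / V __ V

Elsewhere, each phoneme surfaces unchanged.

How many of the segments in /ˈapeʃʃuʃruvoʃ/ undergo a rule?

Segments that undergo a rule: /e/ → [ə] (rule 2); /u/ → [ə] (rule 2); /u/ → [ə] (rule 2); /o/ → [ə] (rule 2).
All other segments surface unchanged.

4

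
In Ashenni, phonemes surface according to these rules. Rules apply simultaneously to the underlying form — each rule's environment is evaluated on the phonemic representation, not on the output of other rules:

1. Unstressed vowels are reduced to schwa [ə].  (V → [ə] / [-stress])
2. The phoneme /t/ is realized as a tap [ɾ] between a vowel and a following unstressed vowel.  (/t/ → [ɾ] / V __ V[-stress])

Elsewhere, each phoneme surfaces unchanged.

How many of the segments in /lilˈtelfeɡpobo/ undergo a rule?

4

Segments that undergo a rule: /i/ → [ə] (rule 1); /e/ → [ə] (rule 1); /o/ → [ə] (rule 1); /o/ → [ə] (rule 1).
All other segments surface unchanged.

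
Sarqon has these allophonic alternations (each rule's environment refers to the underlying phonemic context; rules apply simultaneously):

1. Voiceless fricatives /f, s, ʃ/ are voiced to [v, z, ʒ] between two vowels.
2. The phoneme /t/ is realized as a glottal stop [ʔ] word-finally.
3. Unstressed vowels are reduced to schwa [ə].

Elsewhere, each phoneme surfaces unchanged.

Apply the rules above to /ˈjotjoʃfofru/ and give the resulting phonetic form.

/o/ (between /j/ and /t/) is in the target of rule 3 but the environment (in an unstressed syllable) is not met → [o].
/t/ (between /o/ and /j/) fails the environment for rule 2, so it stays [t].
/o/ meets the environment for rule 3 (in an unstressed syllable) → [ə].
/ʃ/ (between /o/ and /f/) fails the environment for rule 1, so it stays [ʃ].
/f/ (between /ʃ/ and /o/) fails the environment for rule 1, so it stays [f].
/o/ meets the environment for rule 3 (in an unstressed syllable) → [ə].
/f/ (between /o/ and /r/) fails the environment for rule 1, so it stays [f].
/u/ (word-final) occurs in an unstressed syllable → [ə] by rule 3.

[ˈjotjəʃfəfrə]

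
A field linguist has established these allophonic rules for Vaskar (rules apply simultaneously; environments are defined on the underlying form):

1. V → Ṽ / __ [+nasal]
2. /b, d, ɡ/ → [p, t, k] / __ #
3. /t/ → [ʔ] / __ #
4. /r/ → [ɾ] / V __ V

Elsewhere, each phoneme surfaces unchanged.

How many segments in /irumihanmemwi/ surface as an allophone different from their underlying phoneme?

Segments that undergo a rule: /r/ → [ɾ] (rule 4); /u/ → [ũ] (rule 1); /a/ → [ã] (rule 1); /e/ → [ẽ] (rule 1).
All other segments surface unchanged.

4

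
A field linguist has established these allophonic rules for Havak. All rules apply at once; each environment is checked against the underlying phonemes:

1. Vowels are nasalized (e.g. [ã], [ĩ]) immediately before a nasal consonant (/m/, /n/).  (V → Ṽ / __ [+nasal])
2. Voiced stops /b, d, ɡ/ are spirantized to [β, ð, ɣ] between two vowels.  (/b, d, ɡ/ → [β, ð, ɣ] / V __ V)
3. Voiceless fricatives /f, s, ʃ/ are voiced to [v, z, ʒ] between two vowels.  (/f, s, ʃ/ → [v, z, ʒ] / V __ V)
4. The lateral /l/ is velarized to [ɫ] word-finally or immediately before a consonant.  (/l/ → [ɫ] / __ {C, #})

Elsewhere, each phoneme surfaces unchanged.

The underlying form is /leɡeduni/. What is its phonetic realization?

/l/ — word-initial; rule 4 does not apply here → [l].
/e/ — between /l/ and /ɡ/; rule 1 does not apply here → [e].
/ɡ/ (between /e/ and /e/): between two vowels, so rule 2 applies → [ɣ].
/e/ (between /ɡ/ and /d/) fails the environment for rule 1, so it stays [e].
/d/ meets the environment for rule 2 (between two vowels) → [ð].
/u/ (between /d/ and /n/) occurs before a nasal consonant → [ũ] by rule 1.
/i/ (word-final) fails the environment for rule 1, so it stays [i].

[leɣeðũni]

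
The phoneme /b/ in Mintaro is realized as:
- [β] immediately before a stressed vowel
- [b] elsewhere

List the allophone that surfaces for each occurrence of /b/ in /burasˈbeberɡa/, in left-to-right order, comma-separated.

Occurrence 1 (position 1): no conditioning environment matches → elsewhere allophone [b].
Occurrence 2 (position 6): immediately before a stressed vowel → [β].
Occurrence 3 (position 8): no conditioning environment matches → elsewhere allophone [b].

[b], [β], [b]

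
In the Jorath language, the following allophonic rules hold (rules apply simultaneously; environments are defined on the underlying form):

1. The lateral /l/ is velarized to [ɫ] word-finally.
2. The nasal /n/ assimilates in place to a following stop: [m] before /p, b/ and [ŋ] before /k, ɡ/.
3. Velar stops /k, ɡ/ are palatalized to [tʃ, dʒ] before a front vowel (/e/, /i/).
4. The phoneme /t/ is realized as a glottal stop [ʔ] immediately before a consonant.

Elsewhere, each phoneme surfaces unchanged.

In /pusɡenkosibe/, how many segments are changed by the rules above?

Segments that undergo a rule: /ɡ/ → [dʒ] (rule 3); /n/ → [ŋ] (rule 2).
All other segments surface unchanged.

2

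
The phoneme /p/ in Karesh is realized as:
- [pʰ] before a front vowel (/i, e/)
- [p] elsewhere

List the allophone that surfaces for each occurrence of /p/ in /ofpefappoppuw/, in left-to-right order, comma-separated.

Occurrence 1 (position 3): before a front vowel (/i, e/) → [pʰ].
Occurrence 2 (position 7): no conditioning environment matches → elsewhere allophone [p].
Occurrence 3 (position 8): no conditioning environment matches → elsewhere allophone [p].
Occurrence 4 (position 10): no conditioning environment matches → elsewhere allophone [p].
Occurrence 5 (position 11): no conditioning environment matches → elsewhere allophone [p].

[pʰ], [p], [p], [p], [p]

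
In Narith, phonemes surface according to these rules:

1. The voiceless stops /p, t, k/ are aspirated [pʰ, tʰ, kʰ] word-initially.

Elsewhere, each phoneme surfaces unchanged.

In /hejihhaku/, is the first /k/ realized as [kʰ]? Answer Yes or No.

/k/ (between /a/ and /u/) fails the environment for rule 1, so it stays [k].
The actual realization is [k], not [kʰ].

No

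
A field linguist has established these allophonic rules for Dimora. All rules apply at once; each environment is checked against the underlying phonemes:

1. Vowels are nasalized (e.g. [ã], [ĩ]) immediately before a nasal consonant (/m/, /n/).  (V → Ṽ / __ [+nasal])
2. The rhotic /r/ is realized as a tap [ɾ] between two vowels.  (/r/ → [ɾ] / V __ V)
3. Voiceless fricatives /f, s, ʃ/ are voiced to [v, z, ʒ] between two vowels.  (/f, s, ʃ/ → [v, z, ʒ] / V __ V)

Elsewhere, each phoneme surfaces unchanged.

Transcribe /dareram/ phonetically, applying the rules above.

/d/ stays [d].
/a/ (between /d/ and /r/) is in the target of rule 1 but the environment (before a nasal consonant) is not met → [a].
/r/ — between /a/ and /e/, between two vowels — surfaces as [ɾ] (rule 2).
/e/ — between /r/ and /r/; rule 1 does not apply here → [e].
/r/ meets the environment for rule 2 (between two vowels) → [ɾ].
/a/ (between /r/ and /m/): before a nasal consonant, so rule 1 applies → [ã].
/m/ (word-final): no rule targets it → [m].

[daɾeɾãm]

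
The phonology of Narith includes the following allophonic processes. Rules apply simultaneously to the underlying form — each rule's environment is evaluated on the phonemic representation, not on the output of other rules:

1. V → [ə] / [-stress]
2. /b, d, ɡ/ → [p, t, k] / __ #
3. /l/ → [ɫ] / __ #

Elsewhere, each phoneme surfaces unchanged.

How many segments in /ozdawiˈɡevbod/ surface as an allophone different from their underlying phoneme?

5

Segments that undergo a rule: /o/ → [ə] (rule 1); /a/ → [ə] (rule 1); /i/ → [ə] (rule 1); /o/ → [ə] (rule 1); /d/ → [t] (rule 2).
All other segments surface unchanged.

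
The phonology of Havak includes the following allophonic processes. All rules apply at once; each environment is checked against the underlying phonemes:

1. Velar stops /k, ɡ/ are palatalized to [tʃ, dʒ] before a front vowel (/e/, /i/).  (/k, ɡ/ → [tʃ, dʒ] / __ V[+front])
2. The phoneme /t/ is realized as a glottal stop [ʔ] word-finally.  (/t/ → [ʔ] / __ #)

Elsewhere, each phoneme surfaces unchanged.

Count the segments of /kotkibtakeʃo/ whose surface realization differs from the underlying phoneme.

Segments that undergo a rule: /k/ → [tʃ] (rule 1); /k/ → [tʃ] (rule 1).
All other segments surface unchanged.

2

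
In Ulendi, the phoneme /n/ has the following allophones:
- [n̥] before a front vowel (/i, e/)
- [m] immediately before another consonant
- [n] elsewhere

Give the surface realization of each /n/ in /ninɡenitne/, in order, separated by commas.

Occurrence 1 (position 1): before a front vowel (/i, e/) → [n̥].
Occurrence 2 (position 3): immediately before another consonant → [m].
Occurrence 3 (position 6): before a front vowel (/i, e/) → [n̥].
Occurrence 4 (position 9): before a front vowel (/i, e/) → [n̥].

[n̥], [m], [n̥], [n̥]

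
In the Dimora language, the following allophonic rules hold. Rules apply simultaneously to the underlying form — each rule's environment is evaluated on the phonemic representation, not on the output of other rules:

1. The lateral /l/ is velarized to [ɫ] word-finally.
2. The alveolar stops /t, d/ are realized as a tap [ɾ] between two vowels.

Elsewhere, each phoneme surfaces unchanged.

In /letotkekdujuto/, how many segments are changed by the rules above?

2

Segments that undergo a rule: /t/ → [ɾ] (rule 2); /t/ → [ɾ] (rule 2).
All other segments surface unchanged.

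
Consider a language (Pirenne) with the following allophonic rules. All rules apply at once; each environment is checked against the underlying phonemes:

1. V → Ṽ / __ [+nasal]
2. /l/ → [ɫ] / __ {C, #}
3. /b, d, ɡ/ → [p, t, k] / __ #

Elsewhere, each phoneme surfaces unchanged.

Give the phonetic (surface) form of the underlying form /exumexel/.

/e/ (word-initial) is in the target of rule 1 but the environment (before a nasal consonant) is not met → [e].
/x/ (between /e/ and /u/) is unaffected → [x].
/u/ — between /x/ and /m/, before a nasal consonant — surfaces as [ũ] (rule 1).
/m/ (between /u/ and /e/) is unaffected → [m].
/e/ (between /m/ and /x/) fails the environment for rule 1, so it stays [e].
/x/ stays [x].
/e/ (between /x/ and /l/) is in the target of rule 1 but the environment (before a nasal consonant) is not met → [e].
/l/ (word-final): word-finally or immediately before a consonant, so rule 2 applies → [ɫ].

[exũmexeɫ]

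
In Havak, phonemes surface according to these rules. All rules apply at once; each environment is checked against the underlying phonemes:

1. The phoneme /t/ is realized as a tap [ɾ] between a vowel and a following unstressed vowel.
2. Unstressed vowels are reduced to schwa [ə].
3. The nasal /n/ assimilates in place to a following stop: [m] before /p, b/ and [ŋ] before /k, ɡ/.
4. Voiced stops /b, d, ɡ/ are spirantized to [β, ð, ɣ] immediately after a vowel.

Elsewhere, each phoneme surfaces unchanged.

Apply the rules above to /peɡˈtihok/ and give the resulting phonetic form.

/p/ — not in any rule's target class → [p].
/e/ — between /p/ and /ɡ/, in an unstressed syllable — surfaces as [ə] (rule 2).
/ɡ/ (between /e/ and /t/) occurs immediately after a vowel → [ɣ] by rule 4.
/t/ (between /ɡ/ and /i/): rule 1 targets it, but not between a vowel and a following unstressed vowel → unchanged [t].
/i/ (between /t/ and /h/) fails the environment for rule 2, so it stays [i].
/h/ — not in any rule's target class → [h].
/o/ (between /h/ and /k/) occurs in an unstressed syllable → [ə] by rule 2.
/k/ (word-final): no rule targets it → [k].

[pəɣˈtihək]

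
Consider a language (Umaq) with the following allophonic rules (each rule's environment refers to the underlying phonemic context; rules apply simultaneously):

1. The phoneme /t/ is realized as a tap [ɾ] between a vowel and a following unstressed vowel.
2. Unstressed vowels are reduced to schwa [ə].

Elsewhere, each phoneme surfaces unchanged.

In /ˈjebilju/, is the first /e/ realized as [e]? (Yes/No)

Yes

/e/ (between /j/ and /b/) is in the target of rule 2 but the environment (in an unstressed syllable) is not met → [e].
The actual realization is [e], which matches [e].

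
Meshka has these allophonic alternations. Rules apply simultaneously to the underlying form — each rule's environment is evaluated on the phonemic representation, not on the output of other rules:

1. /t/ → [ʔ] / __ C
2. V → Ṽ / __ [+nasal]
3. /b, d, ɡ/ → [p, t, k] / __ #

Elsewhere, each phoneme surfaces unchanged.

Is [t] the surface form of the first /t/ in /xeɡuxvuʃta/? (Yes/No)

Yes

/t/ (between /ʃ/ and /a/) is in the target of rule 1 but the environment (immediately before a consonant) is not met → [t].
The actual realization is [t], which matches [t].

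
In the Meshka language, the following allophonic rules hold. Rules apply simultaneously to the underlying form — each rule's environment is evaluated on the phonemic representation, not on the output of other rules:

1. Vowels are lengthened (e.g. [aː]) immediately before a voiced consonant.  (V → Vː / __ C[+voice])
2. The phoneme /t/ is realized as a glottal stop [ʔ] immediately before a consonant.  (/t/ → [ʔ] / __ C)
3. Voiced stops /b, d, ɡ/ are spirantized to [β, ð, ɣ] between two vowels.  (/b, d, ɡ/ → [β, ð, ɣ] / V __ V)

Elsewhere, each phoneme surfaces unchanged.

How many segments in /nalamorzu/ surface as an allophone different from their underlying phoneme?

Segments that undergo a rule: /a/ → [aː] (rule 1); /a/ → [aː] (rule 1); /o/ → [oː] (rule 1).
All other segments surface unchanged.

3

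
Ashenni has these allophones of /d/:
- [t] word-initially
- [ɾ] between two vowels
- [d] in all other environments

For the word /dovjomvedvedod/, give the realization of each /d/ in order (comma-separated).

[t], [d], [ɾ], [d]

Occurrence 1 (position 1): word-initially → [t].
Occurrence 2 (position 9): no conditioning environment matches → elsewhere allophone [d].
Occurrence 3 (position 12): between two vowels → [ɾ].
Occurrence 4 (position 14): no conditioning environment matches → elsewhere allophone [d].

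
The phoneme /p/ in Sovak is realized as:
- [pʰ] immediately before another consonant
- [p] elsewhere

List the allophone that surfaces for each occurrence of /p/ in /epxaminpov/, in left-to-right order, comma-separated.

[pʰ], [p]

Occurrence 1 (position 2): immediately before another consonant → [pʰ].
Occurrence 2 (position 8): no conditioning environment matches → elsewhere allophone [p].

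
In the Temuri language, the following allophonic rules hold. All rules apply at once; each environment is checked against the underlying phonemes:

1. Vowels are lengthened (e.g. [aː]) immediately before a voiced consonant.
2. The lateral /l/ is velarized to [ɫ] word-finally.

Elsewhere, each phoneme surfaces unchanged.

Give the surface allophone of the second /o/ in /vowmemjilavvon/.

[oː]

/o/ meets the environment for rule 1 (before a voiced consonant) → [oː].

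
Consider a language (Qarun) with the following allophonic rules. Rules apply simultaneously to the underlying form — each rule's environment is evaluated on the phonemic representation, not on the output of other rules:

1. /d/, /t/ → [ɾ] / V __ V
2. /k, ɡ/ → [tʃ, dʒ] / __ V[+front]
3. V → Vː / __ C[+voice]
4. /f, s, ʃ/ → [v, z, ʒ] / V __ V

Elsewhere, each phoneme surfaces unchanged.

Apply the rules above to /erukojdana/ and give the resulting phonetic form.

/e/ (word-initial) occurs before a voiced consonant → [eː] by rule 3.
/r/ — not in any rule's target class → [r].
/u/ (between /r/ and /k/) fails the environment for rule 3, so it stays [u].
/k/ (between /u/ and /o/) fails the environment for rule 2, so it stays [k].
/o/ (between /k/ and /j/) occurs before a voiced consonant → [oː] by rule 3.
/j/ — not in any rule's target class → [j].
/d/ (between /j/ and /a/) is in the target of rule 1 but the environment (between two vowels) is not met → [d].
/a/ — between /d/ and /n/, before a voiced consonant — surfaces as [aː] (rule 3).
/n/ (between /a/ and /a/) is unaffected → [n].
/a/ (word-final) fails the environment for rule 3, so it stays [a].

[eːrukoːjdaːna]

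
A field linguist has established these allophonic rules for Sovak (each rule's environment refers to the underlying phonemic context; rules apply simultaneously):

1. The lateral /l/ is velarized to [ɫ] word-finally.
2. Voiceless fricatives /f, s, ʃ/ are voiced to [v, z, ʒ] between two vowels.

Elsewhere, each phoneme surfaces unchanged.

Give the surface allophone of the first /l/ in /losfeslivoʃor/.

[l]

/l/ (word-initial): rule 1 targets it, but not word-finally → unchanged [l].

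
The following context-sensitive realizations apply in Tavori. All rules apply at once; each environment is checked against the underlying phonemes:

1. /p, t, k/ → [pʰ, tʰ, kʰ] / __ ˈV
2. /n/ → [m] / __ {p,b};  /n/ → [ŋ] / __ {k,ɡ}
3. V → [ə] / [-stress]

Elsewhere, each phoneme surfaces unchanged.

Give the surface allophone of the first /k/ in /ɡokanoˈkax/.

[k]

/k/ — between /o/ and /a/; rule 1 does not apply here → [k].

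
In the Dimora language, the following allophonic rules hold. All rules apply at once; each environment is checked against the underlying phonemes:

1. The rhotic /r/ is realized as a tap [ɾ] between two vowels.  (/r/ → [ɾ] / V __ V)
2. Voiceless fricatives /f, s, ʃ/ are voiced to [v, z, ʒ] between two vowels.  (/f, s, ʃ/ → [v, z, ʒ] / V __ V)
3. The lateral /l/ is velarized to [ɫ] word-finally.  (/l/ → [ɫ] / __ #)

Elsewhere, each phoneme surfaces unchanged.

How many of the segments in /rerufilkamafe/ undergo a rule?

3

Segments that undergo a rule: /r/ → [ɾ] (rule 1); /f/ → [v] (rule 2); /f/ → [v] (rule 2).
All other segments surface unchanged.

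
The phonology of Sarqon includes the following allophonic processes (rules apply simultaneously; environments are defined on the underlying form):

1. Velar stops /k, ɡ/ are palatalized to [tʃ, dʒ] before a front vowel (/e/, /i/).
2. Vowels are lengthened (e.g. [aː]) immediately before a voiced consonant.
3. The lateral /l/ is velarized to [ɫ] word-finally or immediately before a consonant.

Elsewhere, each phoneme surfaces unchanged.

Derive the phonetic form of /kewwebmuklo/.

[tʃeːwweːbmuklo]

/k/ (word-initial) occurs before a front vowel → [tʃ] by rule 1.
/e/ meets the environment for rule 2 (before a voiced consonant) → [eː].
/e/ (between /w/ and /b/) occurs before a voiced consonant → [eː] by rule 2.
/u/ — between /m/ and /k/; rule 2 does not apply here → [u].
/k/ — between /u/ and /l/; rule 1 does not apply here → [k].
/l/ (between /k/ and /o/): rule 3 targets it, but not word-finally or immediately before a consonant → unchanged [l].
/o/ — word-final; rule 2 does not apply here → [o].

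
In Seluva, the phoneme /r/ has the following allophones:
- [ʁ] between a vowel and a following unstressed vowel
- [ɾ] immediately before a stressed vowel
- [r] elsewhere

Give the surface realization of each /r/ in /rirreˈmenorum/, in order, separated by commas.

Occurrence 1 (position 1): no conditioning environment matches → elsewhere allophone [r].
Occurrence 2 (position 3): no conditioning environment matches → elsewhere allophone [r].
Occurrence 3 (position 4): no conditioning environment matches → elsewhere allophone [r].
Occurrence 4 (position 10): between a vowel and a following unstressed vowel → [ʁ].

[r], [r], [r], [ʁ]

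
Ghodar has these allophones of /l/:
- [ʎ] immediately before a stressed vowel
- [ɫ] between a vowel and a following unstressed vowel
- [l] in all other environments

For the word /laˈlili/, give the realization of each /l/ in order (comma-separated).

Occurrence 1 (position 1): no conditioning environment matches → elsewhere allophone [l].
Occurrence 2 (position 3): immediately before a stressed vowel → [ʎ].
Occurrence 3 (position 5): between a vowel and a following unstressed vowel → [ɫ].

[l], [ʎ], [ɫ]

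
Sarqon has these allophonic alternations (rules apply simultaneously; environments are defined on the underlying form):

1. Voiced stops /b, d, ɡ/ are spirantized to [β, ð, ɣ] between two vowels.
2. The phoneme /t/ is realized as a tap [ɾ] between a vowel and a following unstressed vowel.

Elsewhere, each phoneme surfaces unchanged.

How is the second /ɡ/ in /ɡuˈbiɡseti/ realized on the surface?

[ɡ]

/ɡ/ (between /i/ and /s/) is in the target of rule 1 but the environment (between two vowels) is not met → [ɡ].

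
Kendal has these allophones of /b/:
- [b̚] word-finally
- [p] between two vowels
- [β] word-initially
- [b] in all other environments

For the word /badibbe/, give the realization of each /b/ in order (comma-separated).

[β], [b], [b]

Occurrence 1 (position 1): word-initially → [β].
Occurrence 2 (position 5): no conditioning environment matches → elsewhere allophone [b].
Occurrence 3 (position 6): no conditioning environment matches → elsewhere allophone [b].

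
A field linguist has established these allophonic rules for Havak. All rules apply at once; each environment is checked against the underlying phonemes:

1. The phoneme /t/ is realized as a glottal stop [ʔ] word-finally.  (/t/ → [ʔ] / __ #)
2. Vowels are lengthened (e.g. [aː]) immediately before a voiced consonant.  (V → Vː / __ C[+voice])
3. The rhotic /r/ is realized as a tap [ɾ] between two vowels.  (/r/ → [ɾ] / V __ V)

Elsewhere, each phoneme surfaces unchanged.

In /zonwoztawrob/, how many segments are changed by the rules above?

4

Segments that undergo a rule: /o/ → [oː] (rule 2); /o/ → [oː] (rule 2); /a/ → [aː] (rule 2); /o/ → [oː] (rule 2).
All other segments surface unchanged.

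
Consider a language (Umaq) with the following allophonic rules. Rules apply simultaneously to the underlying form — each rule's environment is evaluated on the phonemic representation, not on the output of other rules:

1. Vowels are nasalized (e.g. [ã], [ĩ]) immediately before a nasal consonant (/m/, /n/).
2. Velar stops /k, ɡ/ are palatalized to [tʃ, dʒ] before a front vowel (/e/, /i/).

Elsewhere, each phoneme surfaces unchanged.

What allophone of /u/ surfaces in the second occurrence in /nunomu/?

/u/ (word-final) is in the target of rule 1 but the environment (before a nasal consonant) is not met → [u].

[u]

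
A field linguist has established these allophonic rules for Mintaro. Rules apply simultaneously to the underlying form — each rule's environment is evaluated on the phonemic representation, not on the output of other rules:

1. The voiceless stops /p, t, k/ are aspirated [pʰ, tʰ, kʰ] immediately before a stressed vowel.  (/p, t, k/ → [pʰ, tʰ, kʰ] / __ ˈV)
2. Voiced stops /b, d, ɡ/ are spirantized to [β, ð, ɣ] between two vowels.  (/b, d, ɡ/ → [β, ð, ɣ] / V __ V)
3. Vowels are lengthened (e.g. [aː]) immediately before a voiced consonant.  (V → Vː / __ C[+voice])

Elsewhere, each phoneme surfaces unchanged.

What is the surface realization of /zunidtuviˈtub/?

/u/ — between /z/ and /n/, before a voiced consonant — surfaces as [uː] (rule 3).
/i/ (between /n/ and /d/) occurs before a voiced consonant → [iː] by rule 3.
/d/ (between /i/ and /t/) fails the environment for rule 2, so it stays [d].
/t/ (between /d/ and /u/) fails the environment for rule 1, so it stays [t].
Rule 3 applies to /u/ (between /t/ and /v/: before a voiced consonant) → [uː].
/i/ — between /v/ and /t/; rule 3 does not apply here → [i].
/t/ (between /i/ and /u/): immediately before a stressed vowel, so rule 1 applies → [tʰ].
Rule 3 applies to /u/ (between /t/ and /b/: before a voiced consonant) → [uː].
/b/ (word-final): rule 2 targets it, but not between two vowels → unchanged [b].

[zuːniːdtuːviˈtʰuːb]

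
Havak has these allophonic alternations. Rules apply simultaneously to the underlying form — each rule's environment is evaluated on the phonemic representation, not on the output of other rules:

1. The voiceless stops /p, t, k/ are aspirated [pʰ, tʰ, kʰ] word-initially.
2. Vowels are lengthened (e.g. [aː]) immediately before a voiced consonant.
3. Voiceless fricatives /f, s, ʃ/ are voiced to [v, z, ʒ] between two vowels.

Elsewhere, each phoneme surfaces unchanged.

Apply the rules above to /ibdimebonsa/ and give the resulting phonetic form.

[iːbdiːmeːboːnsa]

/i/ (word-initial): before a voiced consonant, so rule 2 applies → [iː].
/i/ (between /d/ and /m/): before a voiced consonant, so rule 2 applies → [iː].
/e/ (between /m/ and /b/): before a voiced consonant, so rule 2 applies → [eː].
/o/ (between /b/ and /n/): before a voiced consonant, so rule 2 applies → [oː].
/s/ (between /n/ and /a/): rule 3 targets it, but not between two vowels → unchanged [s].
/a/ (word-final) is in the target of rule 2 but the environment (before a voiced consonant) is not met → [a].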